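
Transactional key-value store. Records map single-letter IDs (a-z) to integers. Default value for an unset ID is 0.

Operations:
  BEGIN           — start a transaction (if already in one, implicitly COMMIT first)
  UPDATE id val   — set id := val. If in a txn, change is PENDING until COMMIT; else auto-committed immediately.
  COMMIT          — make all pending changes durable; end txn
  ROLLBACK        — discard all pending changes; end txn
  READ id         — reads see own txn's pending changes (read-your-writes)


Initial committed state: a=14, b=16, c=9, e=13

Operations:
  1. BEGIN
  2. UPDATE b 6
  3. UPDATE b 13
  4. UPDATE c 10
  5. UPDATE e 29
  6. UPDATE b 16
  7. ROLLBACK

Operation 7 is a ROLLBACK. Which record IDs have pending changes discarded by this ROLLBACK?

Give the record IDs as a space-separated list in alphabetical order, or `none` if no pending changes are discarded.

Initial committed: {a=14, b=16, c=9, e=13}
Op 1: BEGIN: in_txn=True, pending={}
Op 2: UPDATE b=6 (pending; pending now {b=6})
Op 3: UPDATE b=13 (pending; pending now {b=13})
Op 4: UPDATE c=10 (pending; pending now {b=13, c=10})
Op 5: UPDATE e=29 (pending; pending now {b=13, c=10, e=29})
Op 6: UPDATE b=16 (pending; pending now {b=16, c=10, e=29})
Op 7: ROLLBACK: discarded pending ['b', 'c', 'e']; in_txn=False
ROLLBACK at op 7 discards: ['b', 'c', 'e']

Answer: b c e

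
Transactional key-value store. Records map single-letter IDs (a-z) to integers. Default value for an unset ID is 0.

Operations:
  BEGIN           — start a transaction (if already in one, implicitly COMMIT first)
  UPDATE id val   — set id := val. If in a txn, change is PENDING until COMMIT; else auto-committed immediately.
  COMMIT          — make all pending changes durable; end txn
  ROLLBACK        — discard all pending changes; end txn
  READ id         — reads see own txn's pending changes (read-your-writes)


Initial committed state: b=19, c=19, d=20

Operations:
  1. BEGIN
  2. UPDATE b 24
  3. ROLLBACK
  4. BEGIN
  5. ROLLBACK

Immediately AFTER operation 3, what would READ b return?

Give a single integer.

Answer: 19

Derivation:
Initial committed: {b=19, c=19, d=20}
Op 1: BEGIN: in_txn=True, pending={}
Op 2: UPDATE b=24 (pending; pending now {b=24})
Op 3: ROLLBACK: discarded pending ['b']; in_txn=False
After op 3: visible(b) = 19 (pending={}, committed={b=19, c=19, d=20})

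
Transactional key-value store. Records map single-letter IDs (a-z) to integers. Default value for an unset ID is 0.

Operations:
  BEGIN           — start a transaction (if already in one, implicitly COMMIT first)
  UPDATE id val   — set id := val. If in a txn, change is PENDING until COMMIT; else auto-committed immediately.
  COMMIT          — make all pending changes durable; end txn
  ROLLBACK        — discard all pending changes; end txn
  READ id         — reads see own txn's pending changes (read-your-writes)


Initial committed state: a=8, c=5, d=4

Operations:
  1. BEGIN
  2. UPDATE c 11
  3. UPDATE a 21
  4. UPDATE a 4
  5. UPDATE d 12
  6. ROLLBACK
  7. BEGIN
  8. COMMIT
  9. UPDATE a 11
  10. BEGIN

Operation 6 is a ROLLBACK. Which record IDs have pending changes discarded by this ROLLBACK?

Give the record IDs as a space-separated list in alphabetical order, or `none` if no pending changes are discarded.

Initial committed: {a=8, c=5, d=4}
Op 1: BEGIN: in_txn=True, pending={}
Op 2: UPDATE c=11 (pending; pending now {c=11})
Op 3: UPDATE a=21 (pending; pending now {a=21, c=11})
Op 4: UPDATE a=4 (pending; pending now {a=4, c=11})
Op 5: UPDATE d=12 (pending; pending now {a=4, c=11, d=12})
Op 6: ROLLBACK: discarded pending ['a', 'c', 'd']; in_txn=False
Op 7: BEGIN: in_txn=True, pending={}
Op 8: COMMIT: merged [] into committed; committed now {a=8, c=5, d=4}
Op 9: UPDATE a=11 (auto-commit; committed a=11)
Op 10: BEGIN: in_txn=True, pending={}
ROLLBACK at op 6 discards: ['a', 'c', 'd']

Answer: a c d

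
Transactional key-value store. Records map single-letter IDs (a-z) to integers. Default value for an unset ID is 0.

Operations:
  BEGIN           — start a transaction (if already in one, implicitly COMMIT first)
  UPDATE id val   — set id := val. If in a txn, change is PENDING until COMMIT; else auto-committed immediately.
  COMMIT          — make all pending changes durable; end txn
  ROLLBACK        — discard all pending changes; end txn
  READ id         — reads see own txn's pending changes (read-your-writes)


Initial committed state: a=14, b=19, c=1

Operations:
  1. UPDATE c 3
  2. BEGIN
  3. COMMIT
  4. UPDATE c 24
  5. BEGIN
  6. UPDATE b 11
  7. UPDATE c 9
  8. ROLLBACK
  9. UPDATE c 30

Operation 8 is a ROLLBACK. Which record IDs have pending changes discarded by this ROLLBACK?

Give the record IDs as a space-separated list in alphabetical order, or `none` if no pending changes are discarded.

Initial committed: {a=14, b=19, c=1}
Op 1: UPDATE c=3 (auto-commit; committed c=3)
Op 2: BEGIN: in_txn=True, pending={}
Op 3: COMMIT: merged [] into committed; committed now {a=14, b=19, c=3}
Op 4: UPDATE c=24 (auto-commit; committed c=24)
Op 5: BEGIN: in_txn=True, pending={}
Op 6: UPDATE b=11 (pending; pending now {b=11})
Op 7: UPDATE c=9 (pending; pending now {b=11, c=9})
Op 8: ROLLBACK: discarded pending ['b', 'c']; in_txn=False
Op 9: UPDATE c=30 (auto-commit; committed c=30)
ROLLBACK at op 8 discards: ['b', 'c']

Answer: b c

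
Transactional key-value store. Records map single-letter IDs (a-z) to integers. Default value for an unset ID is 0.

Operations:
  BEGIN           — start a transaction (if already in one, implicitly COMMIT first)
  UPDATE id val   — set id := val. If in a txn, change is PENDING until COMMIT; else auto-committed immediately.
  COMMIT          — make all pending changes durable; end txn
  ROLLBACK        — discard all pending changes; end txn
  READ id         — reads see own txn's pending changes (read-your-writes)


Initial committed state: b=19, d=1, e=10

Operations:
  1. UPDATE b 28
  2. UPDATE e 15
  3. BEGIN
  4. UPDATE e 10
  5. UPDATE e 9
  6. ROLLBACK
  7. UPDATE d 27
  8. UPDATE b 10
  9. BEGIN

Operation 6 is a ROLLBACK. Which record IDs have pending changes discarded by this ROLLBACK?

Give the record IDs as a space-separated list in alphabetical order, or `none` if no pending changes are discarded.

Initial committed: {b=19, d=1, e=10}
Op 1: UPDATE b=28 (auto-commit; committed b=28)
Op 2: UPDATE e=15 (auto-commit; committed e=15)
Op 3: BEGIN: in_txn=True, pending={}
Op 4: UPDATE e=10 (pending; pending now {e=10})
Op 5: UPDATE e=9 (pending; pending now {e=9})
Op 6: ROLLBACK: discarded pending ['e']; in_txn=False
Op 7: UPDATE d=27 (auto-commit; committed d=27)
Op 8: UPDATE b=10 (auto-commit; committed b=10)
Op 9: BEGIN: in_txn=True, pending={}
ROLLBACK at op 6 discards: ['e']

Answer: e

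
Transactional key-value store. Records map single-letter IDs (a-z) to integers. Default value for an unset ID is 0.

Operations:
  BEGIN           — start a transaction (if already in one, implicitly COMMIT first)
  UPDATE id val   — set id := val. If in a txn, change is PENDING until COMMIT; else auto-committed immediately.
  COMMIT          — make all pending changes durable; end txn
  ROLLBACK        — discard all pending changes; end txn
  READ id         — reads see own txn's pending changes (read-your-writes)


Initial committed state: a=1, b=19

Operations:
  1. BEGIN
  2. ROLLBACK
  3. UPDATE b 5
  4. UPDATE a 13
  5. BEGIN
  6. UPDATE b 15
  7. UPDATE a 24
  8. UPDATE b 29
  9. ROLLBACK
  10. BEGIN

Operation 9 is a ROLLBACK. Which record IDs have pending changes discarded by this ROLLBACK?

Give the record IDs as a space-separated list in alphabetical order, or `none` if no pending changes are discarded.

Answer: a b

Derivation:
Initial committed: {a=1, b=19}
Op 1: BEGIN: in_txn=True, pending={}
Op 2: ROLLBACK: discarded pending []; in_txn=False
Op 3: UPDATE b=5 (auto-commit; committed b=5)
Op 4: UPDATE a=13 (auto-commit; committed a=13)
Op 5: BEGIN: in_txn=True, pending={}
Op 6: UPDATE b=15 (pending; pending now {b=15})
Op 7: UPDATE a=24 (pending; pending now {a=24, b=15})
Op 8: UPDATE b=29 (pending; pending now {a=24, b=29})
Op 9: ROLLBACK: discarded pending ['a', 'b']; in_txn=False
Op 10: BEGIN: in_txn=True, pending={}
ROLLBACK at op 9 discards: ['a', 'b']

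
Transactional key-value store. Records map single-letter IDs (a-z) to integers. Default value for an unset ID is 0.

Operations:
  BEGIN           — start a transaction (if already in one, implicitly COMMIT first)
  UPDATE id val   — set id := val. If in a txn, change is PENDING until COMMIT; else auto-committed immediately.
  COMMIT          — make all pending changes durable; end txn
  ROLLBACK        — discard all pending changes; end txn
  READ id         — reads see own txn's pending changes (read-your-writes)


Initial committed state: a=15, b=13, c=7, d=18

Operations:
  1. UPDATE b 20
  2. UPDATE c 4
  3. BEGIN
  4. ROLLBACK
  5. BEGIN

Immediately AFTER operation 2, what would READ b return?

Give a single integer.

Initial committed: {a=15, b=13, c=7, d=18}
Op 1: UPDATE b=20 (auto-commit; committed b=20)
Op 2: UPDATE c=4 (auto-commit; committed c=4)
After op 2: visible(b) = 20 (pending={}, committed={a=15, b=20, c=4, d=18})

Answer: 20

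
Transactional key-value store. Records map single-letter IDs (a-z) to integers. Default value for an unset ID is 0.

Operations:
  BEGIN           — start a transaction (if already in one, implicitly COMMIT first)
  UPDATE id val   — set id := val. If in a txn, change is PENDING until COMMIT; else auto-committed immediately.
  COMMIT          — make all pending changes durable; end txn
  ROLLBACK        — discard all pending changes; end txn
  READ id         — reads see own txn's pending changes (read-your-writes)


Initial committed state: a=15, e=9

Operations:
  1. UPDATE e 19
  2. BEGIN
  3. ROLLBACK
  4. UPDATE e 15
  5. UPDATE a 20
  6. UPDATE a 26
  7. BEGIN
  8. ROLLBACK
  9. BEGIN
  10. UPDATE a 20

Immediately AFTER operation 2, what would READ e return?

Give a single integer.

Initial committed: {a=15, e=9}
Op 1: UPDATE e=19 (auto-commit; committed e=19)
Op 2: BEGIN: in_txn=True, pending={}
After op 2: visible(e) = 19 (pending={}, committed={a=15, e=19})

Answer: 19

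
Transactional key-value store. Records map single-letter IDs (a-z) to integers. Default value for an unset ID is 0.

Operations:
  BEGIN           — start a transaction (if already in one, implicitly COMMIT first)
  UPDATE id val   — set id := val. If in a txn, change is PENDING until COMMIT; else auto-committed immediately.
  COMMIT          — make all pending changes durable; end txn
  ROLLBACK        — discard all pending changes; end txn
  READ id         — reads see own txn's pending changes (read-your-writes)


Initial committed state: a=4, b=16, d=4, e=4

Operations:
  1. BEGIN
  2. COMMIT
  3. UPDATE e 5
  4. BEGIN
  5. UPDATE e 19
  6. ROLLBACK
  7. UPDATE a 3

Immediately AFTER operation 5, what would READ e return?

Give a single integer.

Answer: 19

Derivation:
Initial committed: {a=4, b=16, d=4, e=4}
Op 1: BEGIN: in_txn=True, pending={}
Op 2: COMMIT: merged [] into committed; committed now {a=4, b=16, d=4, e=4}
Op 3: UPDATE e=5 (auto-commit; committed e=5)
Op 4: BEGIN: in_txn=True, pending={}
Op 5: UPDATE e=19 (pending; pending now {e=19})
After op 5: visible(e) = 19 (pending={e=19}, committed={a=4, b=16, d=4, e=5})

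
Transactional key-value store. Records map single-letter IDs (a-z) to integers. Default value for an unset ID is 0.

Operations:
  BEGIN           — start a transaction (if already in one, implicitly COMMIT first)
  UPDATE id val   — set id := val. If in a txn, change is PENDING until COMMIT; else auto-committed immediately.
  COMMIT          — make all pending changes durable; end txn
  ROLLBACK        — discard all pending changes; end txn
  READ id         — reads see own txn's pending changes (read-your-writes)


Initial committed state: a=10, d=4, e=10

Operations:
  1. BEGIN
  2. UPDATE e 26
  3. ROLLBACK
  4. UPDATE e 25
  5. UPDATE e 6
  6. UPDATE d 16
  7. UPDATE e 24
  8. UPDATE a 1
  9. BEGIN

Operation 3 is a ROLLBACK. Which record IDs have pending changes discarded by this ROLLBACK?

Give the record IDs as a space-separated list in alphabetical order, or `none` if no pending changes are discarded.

Answer: e

Derivation:
Initial committed: {a=10, d=4, e=10}
Op 1: BEGIN: in_txn=True, pending={}
Op 2: UPDATE e=26 (pending; pending now {e=26})
Op 3: ROLLBACK: discarded pending ['e']; in_txn=False
Op 4: UPDATE e=25 (auto-commit; committed e=25)
Op 5: UPDATE e=6 (auto-commit; committed e=6)
Op 6: UPDATE d=16 (auto-commit; committed d=16)
Op 7: UPDATE e=24 (auto-commit; committed e=24)
Op 8: UPDATE a=1 (auto-commit; committed a=1)
Op 9: BEGIN: in_txn=True, pending={}
ROLLBACK at op 3 discards: ['e']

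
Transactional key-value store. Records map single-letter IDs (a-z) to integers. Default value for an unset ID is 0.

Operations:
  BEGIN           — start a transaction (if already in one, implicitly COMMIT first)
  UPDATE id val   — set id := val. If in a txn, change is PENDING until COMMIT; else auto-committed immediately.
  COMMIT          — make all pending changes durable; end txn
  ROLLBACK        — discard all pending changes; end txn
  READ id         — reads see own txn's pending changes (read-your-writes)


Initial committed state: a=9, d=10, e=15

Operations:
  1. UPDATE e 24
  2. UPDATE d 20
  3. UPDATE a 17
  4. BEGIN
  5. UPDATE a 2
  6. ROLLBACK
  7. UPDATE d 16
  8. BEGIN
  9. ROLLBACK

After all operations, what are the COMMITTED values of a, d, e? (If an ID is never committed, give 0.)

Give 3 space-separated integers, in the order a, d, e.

Initial committed: {a=9, d=10, e=15}
Op 1: UPDATE e=24 (auto-commit; committed e=24)
Op 2: UPDATE d=20 (auto-commit; committed d=20)
Op 3: UPDATE a=17 (auto-commit; committed a=17)
Op 4: BEGIN: in_txn=True, pending={}
Op 5: UPDATE a=2 (pending; pending now {a=2})
Op 6: ROLLBACK: discarded pending ['a']; in_txn=False
Op 7: UPDATE d=16 (auto-commit; committed d=16)
Op 8: BEGIN: in_txn=True, pending={}
Op 9: ROLLBACK: discarded pending []; in_txn=False
Final committed: {a=17, d=16, e=24}

Answer: 17 16 24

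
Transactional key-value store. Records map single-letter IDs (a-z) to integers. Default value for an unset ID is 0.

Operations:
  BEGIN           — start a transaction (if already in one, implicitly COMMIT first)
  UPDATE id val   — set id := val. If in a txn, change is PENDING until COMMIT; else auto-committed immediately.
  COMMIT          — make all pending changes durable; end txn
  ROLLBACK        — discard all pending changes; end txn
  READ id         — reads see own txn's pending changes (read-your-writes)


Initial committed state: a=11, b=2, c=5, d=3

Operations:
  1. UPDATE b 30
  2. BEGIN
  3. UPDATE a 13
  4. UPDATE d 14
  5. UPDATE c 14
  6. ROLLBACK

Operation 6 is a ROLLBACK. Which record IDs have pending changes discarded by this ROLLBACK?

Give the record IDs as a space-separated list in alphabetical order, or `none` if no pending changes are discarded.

Answer: a c d

Derivation:
Initial committed: {a=11, b=2, c=5, d=3}
Op 1: UPDATE b=30 (auto-commit; committed b=30)
Op 2: BEGIN: in_txn=True, pending={}
Op 3: UPDATE a=13 (pending; pending now {a=13})
Op 4: UPDATE d=14 (pending; pending now {a=13, d=14})
Op 5: UPDATE c=14 (pending; pending now {a=13, c=14, d=14})
Op 6: ROLLBACK: discarded pending ['a', 'c', 'd']; in_txn=False
ROLLBACK at op 6 discards: ['a', 'c', 'd']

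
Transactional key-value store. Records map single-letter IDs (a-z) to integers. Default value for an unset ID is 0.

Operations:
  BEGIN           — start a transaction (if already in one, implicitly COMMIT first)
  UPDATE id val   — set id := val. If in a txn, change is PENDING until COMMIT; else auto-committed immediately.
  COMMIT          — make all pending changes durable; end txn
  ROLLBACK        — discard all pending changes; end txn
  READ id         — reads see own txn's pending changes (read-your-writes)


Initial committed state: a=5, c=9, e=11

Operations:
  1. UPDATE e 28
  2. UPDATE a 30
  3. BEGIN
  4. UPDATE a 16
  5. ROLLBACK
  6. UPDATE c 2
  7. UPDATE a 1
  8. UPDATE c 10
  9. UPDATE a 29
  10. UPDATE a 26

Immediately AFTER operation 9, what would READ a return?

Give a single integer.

Initial committed: {a=5, c=9, e=11}
Op 1: UPDATE e=28 (auto-commit; committed e=28)
Op 2: UPDATE a=30 (auto-commit; committed a=30)
Op 3: BEGIN: in_txn=True, pending={}
Op 4: UPDATE a=16 (pending; pending now {a=16})
Op 5: ROLLBACK: discarded pending ['a']; in_txn=False
Op 6: UPDATE c=2 (auto-commit; committed c=2)
Op 7: UPDATE a=1 (auto-commit; committed a=1)
Op 8: UPDATE c=10 (auto-commit; committed c=10)
Op 9: UPDATE a=29 (auto-commit; committed a=29)
After op 9: visible(a) = 29 (pending={}, committed={a=29, c=10, e=28})

Answer: 29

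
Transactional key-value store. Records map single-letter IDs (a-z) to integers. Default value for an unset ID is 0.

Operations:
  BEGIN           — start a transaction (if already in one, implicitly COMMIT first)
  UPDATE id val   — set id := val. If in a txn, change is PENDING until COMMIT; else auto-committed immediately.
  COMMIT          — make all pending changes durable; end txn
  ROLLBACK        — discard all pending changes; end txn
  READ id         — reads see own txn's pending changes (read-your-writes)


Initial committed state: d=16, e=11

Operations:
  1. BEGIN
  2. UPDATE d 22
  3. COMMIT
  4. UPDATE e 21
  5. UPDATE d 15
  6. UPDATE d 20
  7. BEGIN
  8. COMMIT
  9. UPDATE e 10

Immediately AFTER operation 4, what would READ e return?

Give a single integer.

Initial committed: {d=16, e=11}
Op 1: BEGIN: in_txn=True, pending={}
Op 2: UPDATE d=22 (pending; pending now {d=22})
Op 3: COMMIT: merged ['d'] into committed; committed now {d=22, e=11}
Op 4: UPDATE e=21 (auto-commit; committed e=21)
After op 4: visible(e) = 21 (pending={}, committed={d=22, e=21})

Answer: 21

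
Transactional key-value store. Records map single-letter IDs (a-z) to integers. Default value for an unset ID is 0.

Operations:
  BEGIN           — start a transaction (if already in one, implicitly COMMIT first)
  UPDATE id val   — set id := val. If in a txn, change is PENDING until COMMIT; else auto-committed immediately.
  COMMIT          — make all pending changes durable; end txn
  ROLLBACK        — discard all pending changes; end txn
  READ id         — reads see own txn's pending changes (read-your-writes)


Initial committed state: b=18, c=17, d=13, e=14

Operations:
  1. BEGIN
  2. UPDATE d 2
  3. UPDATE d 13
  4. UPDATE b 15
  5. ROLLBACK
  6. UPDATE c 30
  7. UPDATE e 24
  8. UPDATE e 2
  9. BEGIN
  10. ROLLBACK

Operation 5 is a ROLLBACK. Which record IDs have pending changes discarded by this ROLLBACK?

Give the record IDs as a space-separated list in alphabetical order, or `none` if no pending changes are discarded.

Initial committed: {b=18, c=17, d=13, e=14}
Op 1: BEGIN: in_txn=True, pending={}
Op 2: UPDATE d=2 (pending; pending now {d=2})
Op 3: UPDATE d=13 (pending; pending now {d=13})
Op 4: UPDATE b=15 (pending; pending now {b=15, d=13})
Op 5: ROLLBACK: discarded pending ['b', 'd']; in_txn=False
Op 6: UPDATE c=30 (auto-commit; committed c=30)
Op 7: UPDATE e=24 (auto-commit; committed e=24)
Op 8: UPDATE e=2 (auto-commit; committed e=2)
Op 9: BEGIN: in_txn=True, pending={}
Op 10: ROLLBACK: discarded pending []; in_txn=False
ROLLBACK at op 5 discards: ['b', 'd']

Answer: b d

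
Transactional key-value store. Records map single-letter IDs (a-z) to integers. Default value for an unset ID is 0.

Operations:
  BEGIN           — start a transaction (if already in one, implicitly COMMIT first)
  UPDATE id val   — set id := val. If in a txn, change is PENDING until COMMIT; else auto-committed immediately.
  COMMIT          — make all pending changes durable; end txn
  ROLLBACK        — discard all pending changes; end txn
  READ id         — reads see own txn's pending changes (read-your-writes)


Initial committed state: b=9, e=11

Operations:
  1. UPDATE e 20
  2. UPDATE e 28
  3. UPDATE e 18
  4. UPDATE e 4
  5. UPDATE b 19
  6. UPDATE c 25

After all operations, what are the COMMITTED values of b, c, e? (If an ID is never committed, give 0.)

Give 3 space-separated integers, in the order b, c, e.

Answer: 19 25 4

Derivation:
Initial committed: {b=9, e=11}
Op 1: UPDATE e=20 (auto-commit; committed e=20)
Op 2: UPDATE e=28 (auto-commit; committed e=28)
Op 3: UPDATE e=18 (auto-commit; committed e=18)
Op 4: UPDATE e=4 (auto-commit; committed e=4)
Op 5: UPDATE b=19 (auto-commit; committed b=19)
Op 6: UPDATE c=25 (auto-commit; committed c=25)
Final committed: {b=19, c=25, e=4}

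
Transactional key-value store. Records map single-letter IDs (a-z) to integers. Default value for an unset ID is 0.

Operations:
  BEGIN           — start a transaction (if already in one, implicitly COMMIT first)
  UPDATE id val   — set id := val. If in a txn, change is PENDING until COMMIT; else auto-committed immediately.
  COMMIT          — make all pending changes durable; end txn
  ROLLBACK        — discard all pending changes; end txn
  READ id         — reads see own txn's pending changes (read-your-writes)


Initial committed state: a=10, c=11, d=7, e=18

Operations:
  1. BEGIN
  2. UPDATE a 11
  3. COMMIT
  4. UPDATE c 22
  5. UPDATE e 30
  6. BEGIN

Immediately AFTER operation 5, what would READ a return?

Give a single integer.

Answer: 11

Derivation:
Initial committed: {a=10, c=11, d=7, e=18}
Op 1: BEGIN: in_txn=True, pending={}
Op 2: UPDATE a=11 (pending; pending now {a=11})
Op 3: COMMIT: merged ['a'] into committed; committed now {a=11, c=11, d=7, e=18}
Op 4: UPDATE c=22 (auto-commit; committed c=22)
Op 5: UPDATE e=30 (auto-commit; committed e=30)
After op 5: visible(a) = 11 (pending={}, committed={a=11, c=22, d=7, e=30})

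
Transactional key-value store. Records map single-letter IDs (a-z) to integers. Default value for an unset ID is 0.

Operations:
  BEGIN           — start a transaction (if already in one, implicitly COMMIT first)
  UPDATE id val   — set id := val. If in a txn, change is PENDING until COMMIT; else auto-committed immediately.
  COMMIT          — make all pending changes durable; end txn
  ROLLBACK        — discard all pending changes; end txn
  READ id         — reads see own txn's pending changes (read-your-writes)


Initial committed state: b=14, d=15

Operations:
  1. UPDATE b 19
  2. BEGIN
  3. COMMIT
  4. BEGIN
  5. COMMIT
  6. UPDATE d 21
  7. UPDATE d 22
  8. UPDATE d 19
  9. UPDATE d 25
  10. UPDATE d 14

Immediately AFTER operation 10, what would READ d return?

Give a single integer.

Initial committed: {b=14, d=15}
Op 1: UPDATE b=19 (auto-commit; committed b=19)
Op 2: BEGIN: in_txn=True, pending={}
Op 3: COMMIT: merged [] into committed; committed now {b=19, d=15}
Op 4: BEGIN: in_txn=True, pending={}
Op 5: COMMIT: merged [] into committed; committed now {b=19, d=15}
Op 6: UPDATE d=21 (auto-commit; committed d=21)
Op 7: UPDATE d=22 (auto-commit; committed d=22)
Op 8: UPDATE d=19 (auto-commit; committed d=19)
Op 9: UPDATE d=25 (auto-commit; committed d=25)
Op 10: UPDATE d=14 (auto-commit; committed d=14)
After op 10: visible(d) = 14 (pending={}, committed={b=19, d=14})

Answer: 14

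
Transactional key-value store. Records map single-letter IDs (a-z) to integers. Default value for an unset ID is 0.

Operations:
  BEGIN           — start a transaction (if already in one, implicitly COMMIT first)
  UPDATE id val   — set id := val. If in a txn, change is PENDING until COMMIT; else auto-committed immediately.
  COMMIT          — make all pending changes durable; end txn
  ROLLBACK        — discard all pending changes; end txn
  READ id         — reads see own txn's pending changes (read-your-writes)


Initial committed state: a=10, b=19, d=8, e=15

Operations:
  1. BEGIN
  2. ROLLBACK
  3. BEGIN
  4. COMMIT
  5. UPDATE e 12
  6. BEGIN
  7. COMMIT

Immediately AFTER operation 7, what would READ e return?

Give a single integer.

Initial committed: {a=10, b=19, d=8, e=15}
Op 1: BEGIN: in_txn=True, pending={}
Op 2: ROLLBACK: discarded pending []; in_txn=False
Op 3: BEGIN: in_txn=True, pending={}
Op 4: COMMIT: merged [] into committed; committed now {a=10, b=19, d=8, e=15}
Op 5: UPDATE e=12 (auto-commit; committed e=12)
Op 6: BEGIN: in_txn=True, pending={}
Op 7: COMMIT: merged [] into committed; committed now {a=10, b=19, d=8, e=12}
After op 7: visible(e) = 12 (pending={}, committed={a=10, b=19, d=8, e=12})

Answer: 12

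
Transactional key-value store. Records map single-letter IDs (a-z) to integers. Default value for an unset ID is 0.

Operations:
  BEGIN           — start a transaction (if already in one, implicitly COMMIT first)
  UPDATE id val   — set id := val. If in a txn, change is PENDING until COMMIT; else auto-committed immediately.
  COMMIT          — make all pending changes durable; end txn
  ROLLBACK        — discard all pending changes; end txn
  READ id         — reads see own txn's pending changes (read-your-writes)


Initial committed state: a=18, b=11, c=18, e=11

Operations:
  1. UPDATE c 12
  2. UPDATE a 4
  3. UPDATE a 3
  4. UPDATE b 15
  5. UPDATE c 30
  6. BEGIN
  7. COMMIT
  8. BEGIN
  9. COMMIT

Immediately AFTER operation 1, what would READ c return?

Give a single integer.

Answer: 12

Derivation:
Initial committed: {a=18, b=11, c=18, e=11}
Op 1: UPDATE c=12 (auto-commit; committed c=12)
After op 1: visible(c) = 12 (pending={}, committed={a=18, b=11, c=12, e=11})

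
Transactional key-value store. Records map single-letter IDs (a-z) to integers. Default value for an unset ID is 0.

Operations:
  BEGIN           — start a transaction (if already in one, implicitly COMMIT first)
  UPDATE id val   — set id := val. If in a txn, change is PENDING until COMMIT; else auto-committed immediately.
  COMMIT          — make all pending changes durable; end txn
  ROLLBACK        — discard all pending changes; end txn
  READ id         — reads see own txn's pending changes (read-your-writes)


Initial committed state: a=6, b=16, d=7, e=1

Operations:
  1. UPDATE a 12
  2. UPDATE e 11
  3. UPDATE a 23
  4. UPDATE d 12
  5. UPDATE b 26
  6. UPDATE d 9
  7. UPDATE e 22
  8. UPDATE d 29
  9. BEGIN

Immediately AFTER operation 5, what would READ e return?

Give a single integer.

Answer: 11

Derivation:
Initial committed: {a=6, b=16, d=7, e=1}
Op 1: UPDATE a=12 (auto-commit; committed a=12)
Op 2: UPDATE e=11 (auto-commit; committed e=11)
Op 3: UPDATE a=23 (auto-commit; committed a=23)
Op 4: UPDATE d=12 (auto-commit; committed d=12)
Op 5: UPDATE b=26 (auto-commit; committed b=26)
After op 5: visible(e) = 11 (pending={}, committed={a=23, b=26, d=12, e=11})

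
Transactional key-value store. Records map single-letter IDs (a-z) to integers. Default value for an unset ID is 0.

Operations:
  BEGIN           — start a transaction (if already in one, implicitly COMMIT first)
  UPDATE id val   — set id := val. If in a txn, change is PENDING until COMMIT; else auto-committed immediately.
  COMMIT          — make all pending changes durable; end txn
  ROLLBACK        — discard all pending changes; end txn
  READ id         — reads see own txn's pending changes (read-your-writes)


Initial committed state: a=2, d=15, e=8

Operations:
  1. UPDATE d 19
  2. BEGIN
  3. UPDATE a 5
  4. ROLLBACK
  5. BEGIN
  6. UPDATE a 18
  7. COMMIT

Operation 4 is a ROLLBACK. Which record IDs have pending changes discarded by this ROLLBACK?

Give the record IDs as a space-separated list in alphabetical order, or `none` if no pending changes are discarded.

Answer: a

Derivation:
Initial committed: {a=2, d=15, e=8}
Op 1: UPDATE d=19 (auto-commit; committed d=19)
Op 2: BEGIN: in_txn=True, pending={}
Op 3: UPDATE a=5 (pending; pending now {a=5})
Op 4: ROLLBACK: discarded pending ['a']; in_txn=False
Op 5: BEGIN: in_txn=True, pending={}
Op 6: UPDATE a=18 (pending; pending now {a=18})
Op 7: COMMIT: merged ['a'] into committed; committed now {a=18, d=19, e=8}
ROLLBACK at op 4 discards: ['a']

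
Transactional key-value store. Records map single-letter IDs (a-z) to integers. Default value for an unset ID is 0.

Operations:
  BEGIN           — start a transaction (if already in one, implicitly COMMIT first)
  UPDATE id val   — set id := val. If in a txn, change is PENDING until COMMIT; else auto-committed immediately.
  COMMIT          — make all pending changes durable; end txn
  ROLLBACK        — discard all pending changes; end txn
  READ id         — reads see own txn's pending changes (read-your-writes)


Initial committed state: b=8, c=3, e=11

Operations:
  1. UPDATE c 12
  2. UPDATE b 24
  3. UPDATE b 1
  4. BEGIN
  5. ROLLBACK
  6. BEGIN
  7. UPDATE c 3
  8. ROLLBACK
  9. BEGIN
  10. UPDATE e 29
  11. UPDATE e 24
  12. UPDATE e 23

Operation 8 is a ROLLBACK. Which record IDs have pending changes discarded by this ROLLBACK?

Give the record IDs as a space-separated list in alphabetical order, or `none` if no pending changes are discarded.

Initial committed: {b=8, c=3, e=11}
Op 1: UPDATE c=12 (auto-commit; committed c=12)
Op 2: UPDATE b=24 (auto-commit; committed b=24)
Op 3: UPDATE b=1 (auto-commit; committed b=1)
Op 4: BEGIN: in_txn=True, pending={}
Op 5: ROLLBACK: discarded pending []; in_txn=False
Op 6: BEGIN: in_txn=True, pending={}
Op 7: UPDATE c=3 (pending; pending now {c=3})
Op 8: ROLLBACK: discarded pending ['c']; in_txn=False
Op 9: BEGIN: in_txn=True, pending={}
Op 10: UPDATE e=29 (pending; pending now {e=29})
Op 11: UPDATE e=24 (pending; pending now {e=24})
Op 12: UPDATE e=23 (pending; pending now {e=23})
ROLLBACK at op 8 discards: ['c']

Answer: c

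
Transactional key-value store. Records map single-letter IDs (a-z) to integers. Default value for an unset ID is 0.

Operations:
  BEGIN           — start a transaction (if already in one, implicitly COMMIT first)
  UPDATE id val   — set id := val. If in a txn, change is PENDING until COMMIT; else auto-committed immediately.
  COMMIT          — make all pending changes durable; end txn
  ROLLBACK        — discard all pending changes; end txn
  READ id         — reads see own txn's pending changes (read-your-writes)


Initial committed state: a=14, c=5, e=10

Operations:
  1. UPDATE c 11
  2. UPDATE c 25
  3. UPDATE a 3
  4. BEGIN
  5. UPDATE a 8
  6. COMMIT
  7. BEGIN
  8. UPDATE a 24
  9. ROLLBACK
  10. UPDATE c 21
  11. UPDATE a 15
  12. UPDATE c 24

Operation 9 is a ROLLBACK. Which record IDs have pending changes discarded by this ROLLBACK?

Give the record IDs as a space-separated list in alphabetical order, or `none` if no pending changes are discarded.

Initial committed: {a=14, c=5, e=10}
Op 1: UPDATE c=11 (auto-commit; committed c=11)
Op 2: UPDATE c=25 (auto-commit; committed c=25)
Op 3: UPDATE a=3 (auto-commit; committed a=3)
Op 4: BEGIN: in_txn=True, pending={}
Op 5: UPDATE a=8 (pending; pending now {a=8})
Op 6: COMMIT: merged ['a'] into committed; committed now {a=8, c=25, e=10}
Op 7: BEGIN: in_txn=True, pending={}
Op 8: UPDATE a=24 (pending; pending now {a=24})
Op 9: ROLLBACK: discarded pending ['a']; in_txn=False
Op 10: UPDATE c=21 (auto-commit; committed c=21)
Op 11: UPDATE a=15 (auto-commit; committed a=15)
Op 12: UPDATE c=24 (auto-commit; committed c=24)
ROLLBACK at op 9 discards: ['a']

Answer: a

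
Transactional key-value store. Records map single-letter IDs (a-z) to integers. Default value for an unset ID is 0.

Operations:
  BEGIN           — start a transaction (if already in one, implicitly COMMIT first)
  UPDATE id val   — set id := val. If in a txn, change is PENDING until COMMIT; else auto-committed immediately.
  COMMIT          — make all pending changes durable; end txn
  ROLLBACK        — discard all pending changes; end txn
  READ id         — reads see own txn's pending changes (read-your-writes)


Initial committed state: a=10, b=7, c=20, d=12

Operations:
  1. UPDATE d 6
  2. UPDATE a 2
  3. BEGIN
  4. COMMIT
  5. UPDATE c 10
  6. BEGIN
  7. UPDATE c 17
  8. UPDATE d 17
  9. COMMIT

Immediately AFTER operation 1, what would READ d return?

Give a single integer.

Answer: 6

Derivation:
Initial committed: {a=10, b=7, c=20, d=12}
Op 1: UPDATE d=6 (auto-commit; committed d=6)
After op 1: visible(d) = 6 (pending={}, committed={a=10, b=7, c=20, d=6})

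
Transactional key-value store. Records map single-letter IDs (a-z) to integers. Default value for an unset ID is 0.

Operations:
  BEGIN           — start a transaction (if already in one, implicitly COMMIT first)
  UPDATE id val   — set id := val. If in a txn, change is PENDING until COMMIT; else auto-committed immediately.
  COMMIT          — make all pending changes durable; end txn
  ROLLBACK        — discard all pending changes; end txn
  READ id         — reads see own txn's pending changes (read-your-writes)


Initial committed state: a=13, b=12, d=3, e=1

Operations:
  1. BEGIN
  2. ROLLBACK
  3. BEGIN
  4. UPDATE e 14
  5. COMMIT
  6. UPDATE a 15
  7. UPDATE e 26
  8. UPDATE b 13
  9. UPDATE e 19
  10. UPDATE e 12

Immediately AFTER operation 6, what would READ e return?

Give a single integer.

Initial committed: {a=13, b=12, d=3, e=1}
Op 1: BEGIN: in_txn=True, pending={}
Op 2: ROLLBACK: discarded pending []; in_txn=False
Op 3: BEGIN: in_txn=True, pending={}
Op 4: UPDATE e=14 (pending; pending now {e=14})
Op 5: COMMIT: merged ['e'] into committed; committed now {a=13, b=12, d=3, e=14}
Op 6: UPDATE a=15 (auto-commit; committed a=15)
After op 6: visible(e) = 14 (pending={}, committed={a=15, b=12, d=3, e=14})

Answer: 14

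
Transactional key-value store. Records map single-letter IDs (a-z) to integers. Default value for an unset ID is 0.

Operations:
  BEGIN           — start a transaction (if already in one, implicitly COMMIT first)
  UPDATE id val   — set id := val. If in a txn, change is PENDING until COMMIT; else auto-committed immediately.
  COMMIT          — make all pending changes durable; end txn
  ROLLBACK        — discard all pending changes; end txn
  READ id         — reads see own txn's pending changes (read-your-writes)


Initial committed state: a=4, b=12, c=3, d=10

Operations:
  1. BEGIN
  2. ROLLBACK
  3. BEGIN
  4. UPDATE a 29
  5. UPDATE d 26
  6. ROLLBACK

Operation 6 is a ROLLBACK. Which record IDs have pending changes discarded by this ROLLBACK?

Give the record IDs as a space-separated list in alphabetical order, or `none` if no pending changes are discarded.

Initial committed: {a=4, b=12, c=3, d=10}
Op 1: BEGIN: in_txn=True, pending={}
Op 2: ROLLBACK: discarded pending []; in_txn=False
Op 3: BEGIN: in_txn=True, pending={}
Op 4: UPDATE a=29 (pending; pending now {a=29})
Op 5: UPDATE d=26 (pending; pending now {a=29, d=26})
Op 6: ROLLBACK: discarded pending ['a', 'd']; in_txn=False
ROLLBACK at op 6 discards: ['a', 'd']

Answer: a d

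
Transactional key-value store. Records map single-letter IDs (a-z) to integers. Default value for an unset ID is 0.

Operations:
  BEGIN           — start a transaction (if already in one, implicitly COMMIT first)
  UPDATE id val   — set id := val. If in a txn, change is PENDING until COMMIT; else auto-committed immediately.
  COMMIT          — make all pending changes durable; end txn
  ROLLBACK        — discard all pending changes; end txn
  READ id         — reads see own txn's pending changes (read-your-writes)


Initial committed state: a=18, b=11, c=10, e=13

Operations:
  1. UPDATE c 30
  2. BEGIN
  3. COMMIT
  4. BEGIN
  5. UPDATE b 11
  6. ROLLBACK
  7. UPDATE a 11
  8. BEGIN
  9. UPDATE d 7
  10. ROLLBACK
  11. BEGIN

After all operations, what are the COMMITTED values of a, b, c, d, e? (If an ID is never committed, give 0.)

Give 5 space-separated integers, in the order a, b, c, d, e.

Initial committed: {a=18, b=11, c=10, e=13}
Op 1: UPDATE c=30 (auto-commit; committed c=30)
Op 2: BEGIN: in_txn=True, pending={}
Op 3: COMMIT: merged [] into committed; committed now {a=18, b=11, c=30, e=13}
Op 4: BEGIN: in_txn=True, pending={}
Op 5: UPDATE b=11 (pending; pending now {b=11})
Op 6: ROLLBACK: discarded pending ['b']; in_txn=False
Op 7: UPDATE a=11 (auto-commit; committed a=11)
Op 8: BEGIN: in_txn=True, pending={}
Op 9: UPDATE d=7 (pending; pending now {d=7})
Op 10: ROLLBACK: discarded pending ['d']; in_txn=False
Op 11: BEGIN: in_txn=True, pending={}
Final committed: {a=11, b=11, c=30, e=13}

Answer: 11 11 30 0 13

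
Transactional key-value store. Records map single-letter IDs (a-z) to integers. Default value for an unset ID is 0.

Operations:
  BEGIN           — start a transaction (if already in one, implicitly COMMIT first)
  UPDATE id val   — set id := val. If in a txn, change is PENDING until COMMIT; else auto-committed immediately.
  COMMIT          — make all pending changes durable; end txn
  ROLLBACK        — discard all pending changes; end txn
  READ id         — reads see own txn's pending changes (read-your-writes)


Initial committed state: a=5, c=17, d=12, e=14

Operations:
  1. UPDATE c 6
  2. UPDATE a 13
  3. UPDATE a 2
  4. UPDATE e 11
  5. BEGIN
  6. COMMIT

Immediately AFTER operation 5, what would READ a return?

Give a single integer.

Answer: 2

Derivation:
Initial committed: {a=5, c=17, d=12, e=14}
Op 1: UPDATE c=6 (auto-commit; committed c=6)
Op 2: UPDATE a=13 (auto-commit; committed a=13)
Op 3: UPDATE a=2 (auto-commit; committed a=2)
Op 4: UPDATE e=11 (auto-commit; committed e=11)
Op 5: BEGIN: in_txn=True, pending={}
After op 5: visible(a) = 2 (pending={}, committed={a=2, c=6, d=12, e=11})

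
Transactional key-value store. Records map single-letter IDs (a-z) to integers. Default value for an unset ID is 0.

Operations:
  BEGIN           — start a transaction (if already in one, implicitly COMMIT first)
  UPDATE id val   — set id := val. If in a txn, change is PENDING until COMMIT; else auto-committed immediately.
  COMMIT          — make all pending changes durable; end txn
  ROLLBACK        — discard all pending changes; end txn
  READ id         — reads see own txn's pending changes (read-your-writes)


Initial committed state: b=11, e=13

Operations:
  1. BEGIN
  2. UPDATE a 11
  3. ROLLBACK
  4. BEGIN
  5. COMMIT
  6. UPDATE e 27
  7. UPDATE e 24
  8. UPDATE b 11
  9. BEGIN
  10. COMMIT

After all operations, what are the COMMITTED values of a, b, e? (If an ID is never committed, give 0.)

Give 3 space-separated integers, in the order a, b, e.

Answer: 0 11 24

Derivation:
Initial committed: {b=11, e=13}
Op 1: BEGIN: in_txn=True, pending={}
Op 2: UPDATE a=11 (pending; pending now {a=11})
Op 3: ROLLBACK: discarded pending ['a']; in_txn=False
Op 4: BEGIN: in_txn=True, pending={}
Op 5: COMMIT: merged [] into committed; committed now {b=11, e=13}
Op 6: UPDATE e=27 (auto-commit; committed e=27)
Op 7: UPDATE e=24 (auto-commit; committed e=24)
Op 8: UPDATE b=11 (auto-commit; committed b=11)
Op 9: BEGIN: in_txn=True, pending={}
Op 10: COMMIT: merged [] into committed; committed now {b=11, e=24}
Final committed: {b=11, e=24}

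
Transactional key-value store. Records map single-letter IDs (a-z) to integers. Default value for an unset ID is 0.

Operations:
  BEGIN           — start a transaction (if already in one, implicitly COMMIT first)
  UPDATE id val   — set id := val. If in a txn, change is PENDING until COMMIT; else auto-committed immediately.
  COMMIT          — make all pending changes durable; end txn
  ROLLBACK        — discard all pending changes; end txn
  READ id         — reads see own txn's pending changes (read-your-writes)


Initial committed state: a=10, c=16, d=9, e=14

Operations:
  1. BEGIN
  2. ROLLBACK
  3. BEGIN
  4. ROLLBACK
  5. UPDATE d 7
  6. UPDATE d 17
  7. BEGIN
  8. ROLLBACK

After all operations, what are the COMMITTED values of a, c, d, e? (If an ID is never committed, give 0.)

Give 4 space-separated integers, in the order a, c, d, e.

Initial committed: {a=10, c=16, d=9, e=14}
Op 1: BEGIN: in_txn=True, pending={}
Op 2: ROLLBACK: discarded pending []; in_txn=False
Op 3: BEGIN: in_txn=True, pending={}
Op 4: ROLLBACK: discarded pending []; in_txn=False
Op 5: UPDATE d=7 (auto-commit; committed d=7)
Op 6: UPDATE d=17 (auto-commit; committed d=17)
Op 7: BEGIN: in_txn=True, pending={}
Op 8: ROLLBACK: discarded pending []; in_txn=False
Final committed: {a=10, c=16, d=17, e=14}

Answer: 10 16 17 14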